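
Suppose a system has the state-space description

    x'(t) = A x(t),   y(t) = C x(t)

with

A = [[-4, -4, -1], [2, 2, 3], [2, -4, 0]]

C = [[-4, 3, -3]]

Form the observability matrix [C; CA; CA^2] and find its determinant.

-11786

CA = [[16, 34, 13]]
CA^2 = [[30, -48, 86]]
Observability matrix O = [C; CA; CA^2] = [[-4, 3, -3], [16, 34, 13], [30, -48, 86]]
Expanding along the first row, det(O) = (-4)·(34·86 - 13·(-48)) - 3·(16·86 - 13·30) + (-3)·(16·(-48) - 34·30) = (-4)·3548 - 3·986 + (-3)·(-1788) = -11786
Since det(O) ≠ 0, rank(O) = 3 and the system is completely observable.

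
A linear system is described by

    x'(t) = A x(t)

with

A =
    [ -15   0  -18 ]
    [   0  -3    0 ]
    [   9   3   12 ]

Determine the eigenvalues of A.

det(sI - A) = s^3 - (tr A)s^2 + (M11 + M22 + M33)s - det A, where Mii is the 2×2 principal minor of A obtained by deleting row i and column i.
tr A = (-15) + (-3) + 12 = -6; M11 = (-3)·12 - 0·3 = -36 - 0 = -36; M22 = (-15)·12 - (-18)·9 = -180 - (-162) = -18; M33 = (-15)·(-3) - 0·0 = 45 - 0 = 45; sum of minors = -9.
det A = (-15)·((-3)·12 - 0·3) - 0·(0·12 - 0·9) + (-18)·(0·3 - (-3)·9) = (-15)·(-36) - 0·0 + (-18)·27 = 54.
So p(s) = det(sI - A) = s^3 + 6s^2 - 9s - 54.
Rational-root test: any integer root divides -54. Testing small divisors, s = -3 works: p(-3) = -27 + 54 + 27 + (-54) = 0, so (s + 3) is a factor.
Dividing, p(s) = (s + 3)(s^2 + 3s - 18).
Factor s^2 + 3s - 18: two numbers with sum -3 and product -18 are 3 and -6, so s^2 + 3s - 18 = (s - 3)(s + 6).
Hence p(s) = (s - 3) (s + 3) (s + 6), with roots -6, -3, 3.
At least one eigenvalue has non-negative real part, so the system is not asymptotically stable.

-6, -3, 3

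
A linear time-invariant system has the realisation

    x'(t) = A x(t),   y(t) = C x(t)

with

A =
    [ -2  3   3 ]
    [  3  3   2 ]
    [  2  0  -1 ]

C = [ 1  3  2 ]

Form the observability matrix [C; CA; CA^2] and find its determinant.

-99

CA = [[11, 12, 7]]
CA^2 = [[28, 69, 50]]
Observability matrix O = [C; CA; CA^2] = [[1, 3, 2], [11, 12, 7], [28, 69, 50]]
Expanding along the first row, det(O) = 1·(12·50 - 7·69) - 3·(11·50 - 7·28) + 2·(11·69 - 12·28) = 1·117 - 3·354 + 2·423 = -99
Since det(O) ≠ 0, rank(O) = 3 and the system is completely observable.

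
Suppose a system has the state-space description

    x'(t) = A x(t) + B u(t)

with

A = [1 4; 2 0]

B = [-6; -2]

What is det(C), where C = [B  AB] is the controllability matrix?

AB = [[-14], [-12]]
Controllability matrix C = [B  AB] = [[-6, -14], [-2, -12]]
det(C) = (-6)·(-12) - (-14)·(-2) = 72 - 28 = 44
Since det(C) ≠ 0, rank(C) = 2 and the system is completely controllable.

44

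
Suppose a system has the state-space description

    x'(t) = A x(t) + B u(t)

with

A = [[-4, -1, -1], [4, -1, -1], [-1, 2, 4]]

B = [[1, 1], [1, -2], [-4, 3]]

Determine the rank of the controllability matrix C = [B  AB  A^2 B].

AB = [[-1, -5], [7, 3], [-15, 7]]
A^2B = [[12, 10], [4, -30], [-45, 39]]
Controllability matrix C = [B  AB  A^2B] = [[1, 1, -1, -5, 12, 10], [1, -2, 7, 3, 4, -30], [-4, 3, -15, 7, -45, 39]]
Take the 3×3 submatrix of C formed by columns 1, 2, 3: [[1, 1, -1], [1, -2, 7], [-4, 3, -15]]. Its determinant is 1·((-2)·(-15) - 7·3) - 1·(1·(-15) - 7·(-4)) + (-1)·(1·3 - (-2)·(-4)) = 1·9 - 1·13 + (-1)·(-5) = 1 ≠ 0.
So rank(C) ≥ 3; since C has 3 rows, rank(C) = 3.
rank(C) = 3 = n, so the pair (A, B) is completely controllable.

3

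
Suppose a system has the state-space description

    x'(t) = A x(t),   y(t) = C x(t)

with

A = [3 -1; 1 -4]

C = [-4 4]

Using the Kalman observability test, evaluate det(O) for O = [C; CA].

CA = [[-8, -12]]
Observability matrix O = [C; CA] = [[-4, 4], [-8, -12]]
det(O) = (-4)·(-12) - 4·(-8) = 48 - (-32) = 80
Since det(O) ≠ 0, rank(O) = 2 and the system is completely observable.

80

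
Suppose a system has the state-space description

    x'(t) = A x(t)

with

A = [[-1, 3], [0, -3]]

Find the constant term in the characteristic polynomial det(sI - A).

For a 2×2 matrix, det(sI - A) = s^2 - (tr A)s + det A.
tr A = -4, det A = 3.
So p(s) = s^2 + 4s + 3.
The constant term is 3.

3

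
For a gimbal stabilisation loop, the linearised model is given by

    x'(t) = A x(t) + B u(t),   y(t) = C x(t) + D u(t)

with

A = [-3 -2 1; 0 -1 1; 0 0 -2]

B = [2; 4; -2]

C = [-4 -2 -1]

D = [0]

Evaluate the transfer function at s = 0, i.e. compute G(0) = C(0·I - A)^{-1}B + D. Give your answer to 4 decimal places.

G(0) = C(-A)^{-1}B + D = -C A^{-1} B + D.
det A = -6, so A^{-1} = (1/-6)·adj(A) = [[-1/3, 2/3, 1/6], [0, -1, -1/2], [0, 0, -1/2]]
A^{-1} B = [5/3, -3, 1]^T
C A^{-1} B = -5/3
G(0) = D - C A^{-1} B = 0 - (-5/3) = 5/3 ≈ 1.6667

1.6667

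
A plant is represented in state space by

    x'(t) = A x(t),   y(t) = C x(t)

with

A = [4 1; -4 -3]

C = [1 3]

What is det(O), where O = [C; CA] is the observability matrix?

CA = [[-8, -8]]
Observability matrix O = [C; CA] = [[1, 3], [-8, -8]]
det(O) = 1·(-8) - 3·(-8) = -8 - (-24) = 16
Since det(O) ≠ 0, rank(O) = 2 and the system is completely observable.

16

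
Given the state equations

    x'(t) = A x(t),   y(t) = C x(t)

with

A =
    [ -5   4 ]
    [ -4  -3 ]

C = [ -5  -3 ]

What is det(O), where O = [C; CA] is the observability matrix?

CA = [[37, -11]]
Observability matrix O = [C; CA] = [[-5, -3], [37, -11]]
det(O) = (-5)·(-11) - (-3)·37 = 55 - (-111) = 166
Since det(O) ≠ 0, rank(O) = 2 and the system is completely observable.

166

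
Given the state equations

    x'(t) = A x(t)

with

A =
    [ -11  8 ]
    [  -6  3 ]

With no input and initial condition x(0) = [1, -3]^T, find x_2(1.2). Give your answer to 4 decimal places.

-0.3801

det(sI - A) = s^2 - (tr A)s + det A, with tr A = (-11) + 3 = -8 and det A = (-11)·3 - 8·(-6) = -33 - (-48) = 15.
So p(s) = det(sI - A) = s^2 + 8s + 15.
Factor s^2 + 8s + 15: two numbers with sum -8 and product 15 are -3 and -5, so s^2 + 8s + 15 = (s + 3)(s + 5).
Hence p(s) = (s + 3) (s + 5), with roots -5, -3.
The eigenvalues -5, -3 are distinct and real, so A is diagonalisable and x(t) = e^{At} x(0) = V diag(e^{λ_i t}) V^{-1} x(0), where the columns of V are the eigenvectors.
λ = -5: A - (-5)I = [[-6, 8], [-6, 8]]. Row 1 gives (-6)·v1 + 8·v2 = 0, so take v_1 = [4, 3]^T.
λ = -3: A - (-3)I = [[-8, 8], [-6, 6]]. Row 1 gives (-8)·v1 + 8·v2 = 0, so take v_2 = [-1, -1]^T.
V = [v_1 v_2] = [[4, -1], [3, -1]] has det V = -1, so V^{-1} = adj(V)/det V = [[1, -1], [3, -4]].
Modal coordinates z(0) = V^{-1} x(0): 1·1 + (-1)·(-3) = 4; 3·1 + (-4)·(-3) = 15; so z(0) = [4, 15]^T.
x_2(t) = Σ_i (v_i)_2 · z_i(0) · e^{λ_i t} (row 2 of V times the modal terms).
x_2(1.2) = 3·4·e^{-5·1.2} + (-1)·15·e^{-3·1.2} = 12·0.002479 + (-15)·0.027324 = -0.3801.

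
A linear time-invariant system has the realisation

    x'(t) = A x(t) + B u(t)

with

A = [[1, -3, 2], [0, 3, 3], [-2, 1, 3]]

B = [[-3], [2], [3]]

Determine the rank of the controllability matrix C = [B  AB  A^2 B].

AB = [[-3], [15], [17]]
A^2B = [[-14], [96], [72]]
Controllability matrix C = [B  AB  A^2B] = [[-3, -3, -14], [2, 15, 96], [3, 17, 72]]
det(C) = (-3)·(15·72 - 96·17) - (-3)·(2·72 - 96·3) + (-14)·(2·17 - 15·3) = (-3)·(-552) - (-3)·(-144) + (-14)·(-11) = 1378 ≠ 0, so rank(C) = 3.
rank(C) = 3 = n, so the pair (A, B) is completely controllable.

3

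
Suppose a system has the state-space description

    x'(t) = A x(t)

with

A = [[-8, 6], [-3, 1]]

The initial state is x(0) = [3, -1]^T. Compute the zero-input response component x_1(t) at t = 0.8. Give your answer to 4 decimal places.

det(sI - A) = s^2 - (tr A)s + det A, with tr A = (-8) + 1 = -7 and det A = (-8)·1 - 6·(-3) = -8 - (-18) = 10.
So p(s) = det(sI - A) = s^2 + 7s + 10.
Factor s^2 + 7s + 10: two numbers with sum -7 and product 10 are -2 and -5, so s^2 + 7s + 10 = (s + 2)(s + 5).
Hence p(s) = (s + 2) (s + 5), with roots -5, -2.
The eigenvalues -5, -2 are distinct and real, so A is diagonalisable and x(t) = e^{At} x(0) = V diag(e^{λ_i t}) V^{-1} x(0), where the columns of V are the eigenvectors.
λ = -5: A - (-5)I = [[-3, 6], [-3, 6]]. Row 1 gives (-3)·v1 + 6·v2 = 0, so take v_1 = [2, 1]^T.
λ = -2: A - (-2)I = [[-6, 6], [-3, 3]]. Row 1 gives (-6)·v1 + 6·v2 = 0, so take v_2 = [-1, -1]^T.
V = [v_1 v_2] = [[2, -1], [1, -1]] has det V = -1, so V^{-1} = adj(V)/det V = [[1, -1], [1, -2]].
Modal coordinates z(0) = V^{-1} x(0): 1·3 + (-1)·(-1) = 4; 1·3 + (-2)·(-1) = 5; so z(0) = [4, 5]^T.
x_1(t) = Σ_i (v_i)_1 · z_i(0) · e^{λ_i t} (row 1 of V times the modal terms).
x_1(0.8) = 2·4·e^{-5·0.8} + (-1)·5·e^{-2·0.8} = 8·0.018316 + (-5)·0.201897 = -0.8630.

-0.8630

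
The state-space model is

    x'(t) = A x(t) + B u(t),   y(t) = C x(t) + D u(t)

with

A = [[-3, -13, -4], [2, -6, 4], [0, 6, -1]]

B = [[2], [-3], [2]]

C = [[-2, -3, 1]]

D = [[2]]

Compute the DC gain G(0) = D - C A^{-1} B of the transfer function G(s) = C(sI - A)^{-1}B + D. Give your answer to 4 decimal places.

G(0) = C(-A)^{-1}B + D = -C A^{-1} B + D.
det A = -20, so A^{-1} = (1/-20)·adj(A) = [[9/10, 37/20, 19/5], [-1/10, -3/20, -1/5], [-3/5, -9/10, -11/5]]
A^{-1} B = [77/20, -3/20, -29/10]^T
C A^{-1} B = -203/20
G(0) = D - C A^{-1} B = 2 - (-203/20) = 243/20 ≈ 12.1500

12.1500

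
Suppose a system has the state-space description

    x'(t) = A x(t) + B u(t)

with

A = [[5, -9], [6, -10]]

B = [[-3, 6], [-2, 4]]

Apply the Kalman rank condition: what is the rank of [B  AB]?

AB = [[3, -6], [2, -4]]
Controllability matrix C = [B  AB] = [[-3, 6, 3, -6], [-2, 4, 2, -4]]
Every column of C is a scalar multiple of column 1 = [-3, -2] (multipliers 1, -2, -1, 2), so the columns span a one-dimensional space.
C ≠ 0, hence rank(C) = 1.
rank(C) = 1 < n = 2, so the pair (A, B) is not completely controllable.

1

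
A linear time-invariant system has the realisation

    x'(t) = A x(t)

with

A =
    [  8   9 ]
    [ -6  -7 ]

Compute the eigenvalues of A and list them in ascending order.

det(sI - A) = s^2 - (tr A)s + det A, with tr A = 8 + (-7) = 1 and det A = 8·(-7) - 9·(-6) = -56 - (-54) = -2.
So p(s) = det(sI - A) = s^2 - s - 2.
Factor s^2 - s - 2: two numbers with sum 1 and product -2 are 2 and -1, so s^2 - s - 2 = (s - 2)(s + 1).
Hence p(s) = (s - 2) (s + 1), with roots -1, 2.
At least one eigenvalue has non-negative real part, so the system is not asymptotically stable.

-1, 2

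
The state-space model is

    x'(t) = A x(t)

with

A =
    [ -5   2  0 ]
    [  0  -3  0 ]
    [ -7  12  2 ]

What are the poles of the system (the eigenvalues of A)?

det(sI - A) = s^3 - (tr A)s^2 + (M11 + M22 + M33)s - det A, where Mii is the 2×2 principal minor of A obtained by deleting row i and column i.
tr A = (-5) + (-3) + 2 = -6; M11 = (-3)·2 - 0·12 = -6 - 0 = -6; M22 = (-5)·2 - 0·(-7) = -10 - 0 = -10; M33 = (-5)·(-3) - 2·0 = 15 - 0 = 15; sum of minors = -1.
det A = (-5)·((-3)·2 - 0·12) - 2·(0·2 - 0·(-7)) + 0·(0·12 - (-3)·(-7)) = (-5)·(-6) - 2·0 + 0·(-21) = 30.
So p(s) = det(sI - A) = s^3 + 6s^2 - s - 30.
Rational-root test: any integer root divides -30. Testing small divisors, s = 2 works: p(2) = 8 + 24 + (-2) + (-30) = 0, so (s - 2) is a factor.
Dividing, p(s) = (s - 2)(s^2 + 8s + 15).
Factor s^2 + 8s + 15: two numbers with sum -8 and product 15 are -3 and -5, so s^2 + 8s + 15 = (s + 3)(s + 5).
Hence p(s) = (s - 2) (s + 3) (s + 5), with roots -5, -3, 2.
At least one eigenvalue has non-negative real part, so the system is not asymptotically stable.

-5, -3, 2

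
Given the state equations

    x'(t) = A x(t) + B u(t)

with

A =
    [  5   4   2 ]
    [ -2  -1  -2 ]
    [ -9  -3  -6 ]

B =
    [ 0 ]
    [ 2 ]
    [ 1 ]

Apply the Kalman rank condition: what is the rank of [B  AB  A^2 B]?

AB = [[10], [-4], [-12]]
A^2B = [[10], [8], [-6]]
Controllability matrix C = [B  AB  A^2B] = [[0, 10, 10], [2, -4, 8], [1, -12, -6]]
The rows r1, r2, r3 of C are linearly dependent: 2·r1 - r2 + 2·r3 = 0 (check each entry), so rank(C) ≤ 2.
The 2×2 minor from rows 1, 2, columns 1, 2 is 0·(-4) - 10·2 = 0 - 20 = -20 ≠ 0, so rank(C) = 2.
rank(C) = 2 < n = 3, so the pair (A, B) is not completely controllable.

2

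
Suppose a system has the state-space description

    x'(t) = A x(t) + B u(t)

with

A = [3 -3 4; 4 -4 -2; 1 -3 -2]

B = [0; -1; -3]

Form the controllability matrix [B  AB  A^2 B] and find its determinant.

AB = [[-9], [10], [9]]
A^2B = [[-21], [-94], [-57]]
Controllability matrix C = [B  AB  A^2B] = [[0, -9, -21], [-1, 10, -94], [-3, 9, -57]]
Expanding along the first row, det(C) = 0·(10·(-57) - (-94)·9) - (-9)·((-1)·(-57) - (-94)·(-3)) + (-21)·((-1)·9 - 10·(-3)) = 0·276 - (-9)·(-225) + (-21)·21 = -2466
Since det(C) ≠ 0, rank(C) = 3 and the system is completely controllable.

-2466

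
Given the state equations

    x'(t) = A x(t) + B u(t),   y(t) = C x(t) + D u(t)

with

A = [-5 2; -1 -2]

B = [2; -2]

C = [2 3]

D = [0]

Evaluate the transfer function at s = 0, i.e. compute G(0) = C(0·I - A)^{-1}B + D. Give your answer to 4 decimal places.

G(0) = C(-A)^{-1}B + D = -C A^{-1} B + D.
det A = 12, so A^{-1} = (1/12)·adj(A) = [[-1/6, -1/6], [1/12, -5/12]]
A^{-1} B = [0, 1]^T
C A^{-1} B = 3
G(0) = D - C A^{-1} B = 0 - (3) = -3

-3.0000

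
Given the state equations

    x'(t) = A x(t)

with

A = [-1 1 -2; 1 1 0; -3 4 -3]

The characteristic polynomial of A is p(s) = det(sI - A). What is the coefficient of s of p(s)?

Expand det(sI - A) for the 3×3 matrix.
p(s) = s^3 + 3s^2 - 8s + 8.
(Check: constant term = det(-A) = (-1)^3 det A = 8; coefficient of s^2 = -tr A = 3.)
The coefficient of s is -8.

-8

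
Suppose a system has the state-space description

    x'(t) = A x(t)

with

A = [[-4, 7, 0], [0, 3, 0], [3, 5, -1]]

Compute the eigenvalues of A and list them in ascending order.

det(sI - A) = s^3 - (tr A)s^2 + (M11 + M22 + M33)s - det A, where Mii is the 2×2 principal minor of A obtained by deleting row i and column i.
tr A = (-4) + 3 + (-1) = -2; M11 = 3·(-1) - 0·5 = -3 - 0 = -3; M22 = (-4)·(-1) - 0·3 = 4 - 0 = 4; M33 = (-4)·3 - 7·0 = -12 - 0 = -12; sum of minors = -11.
det A = (-4)·(3·(-1) - 0·5) - 7·(0·(-1) - 0·3) + 0·(0·5 - 3·3) = (-4)·(-3) - 7·0 + 0·(-9) = 12.
So p(s) = det(sI - A) = s^3 + 2s^2 - 11s - 12.
Rational-root test: any integer root divides -12. Testing small divisors, s = -1 works: p(-1) = -1 + 2 + 11 + (-12) = 0, so (s + 1) is a factor.
Dividing, p(s) = (s + 1)(s^2 + s - 12).
Factor s^2 + s - 12: two numbers with sum -1 and product -12 are 3 and -4, so s^2 + s - 12 = (s - 3)(s + 4).
Hence p(s) = (s - 3) (s + 1) (s + 4), with roots -4, -1, 3.
At least one eigenvalue has non-negative real part, so the system is not asymptotically stable.

-4, -1, 3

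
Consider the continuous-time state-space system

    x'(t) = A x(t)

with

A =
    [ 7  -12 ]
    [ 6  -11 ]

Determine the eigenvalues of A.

-5, 1

det(sI - A) = s^2 - (tr A)s + det A, with tr A = 7 + (-11) = -4 and det A = 7·(-11) - (-12)·6 = -77 - (-72) = -5.
So p(s) = det(sI - A) = s^2 + 4s - 5.
Factor s^2 + 4s - 5: two numbers with sum -4 and product -5 are 1 and -5, so s^2 + 4s - 5 = (s - 1)(s + 5).
Hence p(s) = (s - 1) (s + 5), with roots -5, 1.
At least one eigenvalue has non-negative real part, so the system is not asymptotically stable.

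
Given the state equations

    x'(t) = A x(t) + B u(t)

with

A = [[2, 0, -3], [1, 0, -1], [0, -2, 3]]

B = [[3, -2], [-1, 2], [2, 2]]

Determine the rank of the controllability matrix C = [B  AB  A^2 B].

3

AB = [[0, -10], [1, -4], [8, 2]]
A^2B = [[-24, -26], [-8, -12], [22, 14]]
Controllability matrix C = [B  AB  A^2B] = [[3, -2, 0, -10, -24, -26], [-1, 2, 1, -4, -8, -12], [2, 2, 8, 2, 22, 14]]
Take the 3×3 submatrix of C formed by columns 1, 2, 3: [[3, -2, 0], [-1, 2, 1], [2, 2, 8]]. Its determinant is 3·(2·8 - 1·2) - (-2)·((-1)·8 - 1·2) + 0·((-1)·2 - 2·2) = 3·14 - (-2)·(-10) + 0·(-6) = 22 ≠ 0.
So rank(C) ≥ 3; since C has 3 rows, rank(C) = 3.
rank(C) = 3 = n, so the pair (A, B) is completely controllable.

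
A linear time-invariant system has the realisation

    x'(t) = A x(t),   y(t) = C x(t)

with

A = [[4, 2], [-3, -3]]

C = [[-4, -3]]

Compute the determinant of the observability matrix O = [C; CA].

CA = [[-7, 1]]
Observability matrix O = [C; CA] = [[-4, -3], [-7, 1]]
det(O) = (-4)·1 - (-3)·(-7) = -4 - 21 = -25
Since det(O) ≠ 0, rank(O) = 2 and the system is completely observable.

-25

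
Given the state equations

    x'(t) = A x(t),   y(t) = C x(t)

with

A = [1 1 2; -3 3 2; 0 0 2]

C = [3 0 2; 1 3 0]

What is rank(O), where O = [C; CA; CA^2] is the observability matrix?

3

CA = [[3, 3, 10], [-8, 10, 8]]
CA^2 = [[-6, 12, 32], [-38, 22, 20]]
Observability matrix O = [C; CA; CA^2] = [[3, 0, 2], [1, 3, 0], [3, 3, 10], [-8, 10, 8], [-6, 12, 32], [-38, 22, 20]]
Take the 3×3 submatrix of O formed by rows 1, 2, 3: [[3, 0, 2], [1, 3, 0], [3, 3, 10]]. Its determinant is 3·(3·10 - 0·3) - 0·(1·10 - 0·3) + 2·(1·3 - 3·3) = 3·30 - 0·10 + 2·(-6) = 78 ≠ 0.
So rank(O) ≥ 3; since O has 3 columns, rank(O) = 3.
rank(O) = 3 = n, so the pair (A, C) is completely observable.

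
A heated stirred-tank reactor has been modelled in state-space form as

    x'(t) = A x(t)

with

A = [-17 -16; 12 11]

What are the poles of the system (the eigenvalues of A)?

det(sI - A) = s^2 - (tr A)s + det A, with tr A = (-17) + 11 = -6 and det A = (-17)·11 - (-16)·12 = -187 - (-192) = 5.
So p(s) = det(sI - A) = s^2 + 6s + 5.
Factor s^2 + 6s + 5: two numbers with sum -6 and product 5 are -1 and -5, so s^2 + 6s + 5 = (s + 1)(s + 5).
Hence p(s) = (s + 1) (s + 5), with roots -5, -1.
All eigenvalues have negative real part, so the system is asymptotically stable.

-5, -1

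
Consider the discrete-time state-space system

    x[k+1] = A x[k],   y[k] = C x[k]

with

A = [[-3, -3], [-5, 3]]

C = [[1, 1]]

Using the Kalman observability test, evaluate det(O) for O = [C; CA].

CA = [[-8, 0]]
Observability matrix O = [C; CA] = [[1, 1], [-8, 0]]
det(O) = 1·0 - 1·(-8) = 0 - (-8) = 8
Since det(O) ≠ 0, rank(O) = 2 and the system is completely observable.

8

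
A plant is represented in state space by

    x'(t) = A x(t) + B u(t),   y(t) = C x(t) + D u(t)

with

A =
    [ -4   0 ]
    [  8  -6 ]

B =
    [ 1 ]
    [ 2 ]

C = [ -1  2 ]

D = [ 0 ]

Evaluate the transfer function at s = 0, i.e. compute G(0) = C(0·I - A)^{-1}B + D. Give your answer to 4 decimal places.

1.0833

G(0) = C(-A)^{-1}B + D = -C A^{-1} B + D.
det A = 24, so A^{-1} = (1/24)·adj(A) = [[-1/4, 0], [-1/3, -1/6]]
A^{-1} B = [-1/4, -2/3]^T
C A^{-1} B = -13/12
G(0) = D - C A^{-1} B = 0 - (-13/12) = 13/12 ≈ 1.0833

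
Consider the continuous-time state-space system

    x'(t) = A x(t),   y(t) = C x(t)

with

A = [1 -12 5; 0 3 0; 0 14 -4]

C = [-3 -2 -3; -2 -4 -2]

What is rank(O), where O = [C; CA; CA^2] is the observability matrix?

2

CA = [[-3, -12, -3], [-2, -16, -2]]
CA^2 = [[-3, -42, -3], [-2, -52, -2]]
Observability matrix O = [C; CA; CA^2] = [[-3, -2, -3], [-2, -4, -2], [-3, -12, -3], [-2, -16, -2], [-3, -42, -3], [-2, -52, -2]]
The columns c1, c2, c3 of O are linearly dependent: -c1 + c3 = 0 (check each entry), so rank(O) ≤ 2.
The 2×2 minor from rows 1, 2, columns 1, 2 is (-3)·(-4) - (-2)·(-2) = 12 - 4 = 8 ≠ 0, so rank(O) = 2.
rank(O) = 2 < n = 3, so the pair (A, C) is not completely observable.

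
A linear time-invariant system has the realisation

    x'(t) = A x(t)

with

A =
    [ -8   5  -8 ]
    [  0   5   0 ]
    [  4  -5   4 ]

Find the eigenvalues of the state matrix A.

-4, 0, 5

det(sI - A) = s^3 - (tr A)s^2 + (M11 + M22 + M33)s - det A, where Mii is the 2×2 principal minor of A obtained by deleting row i and column i.
tr A = (-8) + 5 + 4 = 1; M11 = 5·4 - 0·(-5) = 20 - 0 = 20; M22 = (-8)·4 - (-8)·4 = -32 - (-32) = 0; M33 = (-8)·5 - 5·0 = -40 - 0 = -40; sum of minors = -20.
det A = (-8)·(5·4 - 0·(-5)) - 5·(0·4 - 0·4) + (-8)·(0·(-5) - 5·4) = (-8)·20 - 5·0 + (-8)·(-20) = 0.
So p(s) = det(sI - A) = s^3 - s^2 - 20s.
The constant term is 0, so p(s) = s(s^2 - s - 20).
Factor s^2 - s - 20: two numbers with sum 1 and product -20 are 5 and -4, so s^2 - s - 20 = (s - 5)(s + 4).
Hence p(s) = s (s - 5) (s + 4), with roots -4, 0, 5.
At least one eigenvalue has non-negative real part, so the system is not asymptotically stable.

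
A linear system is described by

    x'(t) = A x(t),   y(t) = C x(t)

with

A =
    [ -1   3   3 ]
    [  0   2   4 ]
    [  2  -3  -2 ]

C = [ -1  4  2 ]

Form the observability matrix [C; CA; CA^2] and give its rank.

CA = [[5, -1, 9]]
CA^2 = [[13, -14, -7]]
Observability matrix O = [C; CA; CA^2] = [[-1, 4, 2], [5, -1, 9], [13, -14, -7]]
det(O) = (-1)·((-1)·(-7) - 9·(-14)) - 4·(5·(-7) - 9·13) + 2·(5·(-14) - (-1)·13) = (-1)·133 - 4·(-152) + 2·(-57) = 361 ≠ 0, so rank(O) = 3.
rank(O) = 3 = n, so the pair (A, C) is completely observable.

3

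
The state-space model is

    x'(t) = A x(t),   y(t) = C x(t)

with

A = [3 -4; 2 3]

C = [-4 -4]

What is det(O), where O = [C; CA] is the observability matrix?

CA = [[-20, 4]]
Observability matrix O = [C; CA] = [[-4, -4], [-20, 4]]
det(O) = (-4)·4 - (-4)·(-20) = -16 - 80 = -96
Since det(O) ≠ 0, rank(O) = 2 and the system is completely observable.

-96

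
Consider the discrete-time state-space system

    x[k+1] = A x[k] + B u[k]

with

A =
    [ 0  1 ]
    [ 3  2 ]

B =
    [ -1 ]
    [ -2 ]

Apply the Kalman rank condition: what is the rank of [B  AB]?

AB = [[-2], [-7]]
Controllability matrix C = [B  AB] = [[-1, -2], [-2, -7]]
det(C) = (-1)·(-7) - (-2)·(-2) = 7 - 4 = 3 ≠ 0, so rank(C) = 2.
rank(C) = 2 = n, so the pair (A, B) is completely controllable.

2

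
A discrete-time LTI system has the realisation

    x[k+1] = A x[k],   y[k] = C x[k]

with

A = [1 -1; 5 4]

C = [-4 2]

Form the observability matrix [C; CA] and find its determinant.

-60

CA = [[6, 12]]
Observability matrix O = [C; CA] = [[-4, 2], [6, 12]]
det(O) = (-4)·12 - 2·6 = -48 - 12 = -60
Since det(O) ≠ 0, rank(O) = 2 and the system is completely observable.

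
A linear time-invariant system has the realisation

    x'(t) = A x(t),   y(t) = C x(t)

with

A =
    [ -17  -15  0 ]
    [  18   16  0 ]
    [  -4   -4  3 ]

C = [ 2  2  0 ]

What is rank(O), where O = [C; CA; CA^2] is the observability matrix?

CA = [[2, 2, 0]]
CA^2 = [[2, 2, 0]]
Observability matrix O = [C; CA; CA^2] = [[2, 2, 0], [2, 2, 0], [2, 2, 0]]
Every row of O is a scalar multiple of row 1 = [2, 2, 0] (multipliers 1, 1, 1), so the rows span a one-dimensional space.
O ≠ 0, hence rank(O) = 1.
rank(O) = 1 < n = 3, so the pair (A, C) is not completely observable.

1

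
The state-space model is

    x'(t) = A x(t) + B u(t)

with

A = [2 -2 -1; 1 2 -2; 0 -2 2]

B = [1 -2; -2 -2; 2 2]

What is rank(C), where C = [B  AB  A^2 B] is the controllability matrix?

3

AB = [[4, -2], [-7, -10], [8, 8]]
A^2B = [[14, 8], [-26, -38], [30, 36]]
Controllability matrix C = [B  AB  A^2B] = [[1, -2, 4, -2, 14, 8], [-2, -2, -7, -10, -26, -38], [2, 2, 8, 8, 30, 36]]
Take the 3×3 submatrix of C formed by columns 1, 2, 3: [[1, -2, 4], [-2, -2, -7], [2, 2, 8]]. Its determinant is 1·((-2)·8 - (-7)·2) - (-2)·((-2)·8 - (-7)·2) + 4·((-2)·2 - (-2)·2) = 1·(-2) - (-2)·(-2) + 4·0 = -6 ≠ 0.
So rank(C) ≥ 3; since C has 3 rows, rank(C) = 3.
rank(C) = 3 = n, so the pair (A, B) is completely controllable.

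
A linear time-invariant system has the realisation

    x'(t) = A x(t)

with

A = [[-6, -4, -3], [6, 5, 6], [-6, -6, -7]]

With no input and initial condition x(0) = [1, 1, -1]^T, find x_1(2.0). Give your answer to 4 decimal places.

-0.0061

det(sI - A) = s^3 - (tr A)s^2 + (M11 + M22 + M33)s - det A, where Mii is the 2×2 principal minor of A obtained by deleting row i and column i.
tr A = (-6) + 5 + (-7) = -8; M11 = 5·(-7) - 6·(-6) = -35 - (-36) = 1; M22 = (-6)·(-7) - (-3)·(-6) = 42 - 18 = 24; M33 = (-6)·5 - (-4)·6 = -30 - (-24) = -6; sum of minors = 19.
det A = (-6)·(5·(-7) - 6·(-6)) - (-4)·(6·(-7) - 6·(-6)) + (-3)·(6·(-6) - 5·(-6)) = (-6)·1 - (-4)·(-6) + (-3)·(-6) = -12.
So p(s) = det(sI - A) = s^3 + 8s^2 + 19s + 12.
Rational-root test: any integer root divides 12. Testing small divisors, s = -1 works: p(-1) = -1 + 8 + (-19) + 12 = 0, so (s + 1) is a factor.
Dividing, p(s) = (s + 1)(s^2 + 7s + 12).
Factor s^2 + 7s + 12: two numbers with sum -7 and product 12 are -3 and -4, so s^2 + 7s + 12 = (s + 3)(s + 4).
Hence p(s) = (s + 1) (s + 3) (s + 4), with roots -4, -3, -1.
The eigenvalues -4, -3, -1 are distinct and real, so A is diagonalisable and x(t) = e^{At} x(0) = V diag(e^{λ_i t}) V^{-1} x(0), where the columns of V are the eigenvectors.
λ = -4: A - (-4)I = [[-2, -4, -3], [6, 9, 6], [-6, -6, -3]]. v must be orthogonal to every row; (row 1) × (row 2) = [3, -6, 6], so take v_1 = [1, -2, 2]^T.
λ = -3: A - (-3)I = [[-3, -4, -3], [6, 8, 6], [-6, -6, -4]]. v must be orthogonal to every row; (row 1) × (row 3) = [-2, 6, -6], so take v_2 = [-1, 3, -3]^T.
λ = -1: A - (-1)I = [[-5, -4, -3], [6, 6, 6], [-6, -6, -6]]. v must be orthogonal to every row; (row 1) × (row 2) = [-6, 12, -6], so take v_3 = [-1, 2, -1]^T.
V = [v_1 v_2 v_3] = [[1, -1, -1], [-2, 3, 2], [2, -3, -1]] has det V = 1, so V^{-1} = adj(V)/det V = [[3, 2, 1], [2, 1, 0], [0, 1, 1]].
Modal coordinates z(0) = V^{-1} x(0): 3·1 + 2·1 + 1·(-1) = 4; 2·1 + 1·1 + 0·(-1) = 3; 0·1 + 1·1 + 1·(-1) = 0; so z(0) = [4, 3, 0]^T.
x_1(t) = Σ_i (v_i)_1 · z_i(0) · e^{λ_i t} (row 1 of V times the modal terms).
x_1(2.0) = 1·4·e^{-4·2.0} + (-1)·3·e^{-3·2.0} + (-1)·0·e^{-1·2.0} = 4·0.000335 + (-3)·0.002479 + 0·0.135335 = -0.0061.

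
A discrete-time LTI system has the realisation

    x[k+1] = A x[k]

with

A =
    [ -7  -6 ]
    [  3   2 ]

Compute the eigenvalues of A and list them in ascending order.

det(zI - A) = z^2 - (tr A)z + det A, with tr A = (-7) + 2 = -5 and det A = (-7)·2 - (-6)·3 = -14 - (-18) = 4.
So p(z) = det(zI - A) = z^2 + 5z + 4.
Factor z^2 + 5z + 4: two numbers with sum -5 and product 4 are -1 and -4, so z^2 + 5z + 4 = (z + 1)(z + 4).
Hence p(z) = (z + 1) (z + 4), with roots -4, -1.

-4, -1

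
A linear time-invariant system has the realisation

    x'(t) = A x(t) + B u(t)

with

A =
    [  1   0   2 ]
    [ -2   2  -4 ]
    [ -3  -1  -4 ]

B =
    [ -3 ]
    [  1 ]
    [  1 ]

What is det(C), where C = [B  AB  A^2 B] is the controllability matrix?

121

AB = [[-1], [4], [4]]
A^2B = [[7], [-6], [-17]]
Controllability matrix C = [B  AB  A^2B] = [[-3, -1, 7], [1, 4, -6], [1, 4, -17]]
Expanding along the first row, det(C) = (-3)·(4·(-17) - (-6)·4) - (-1)·(1·(-17) - (-6)·1) + 7·(1·4 - 4·1) = (-3)·(-44) - (-1)·(-11) + 7·0 = 121
Since det(C) ≠ 0, rank(C) = 3 and the system is completely controllable.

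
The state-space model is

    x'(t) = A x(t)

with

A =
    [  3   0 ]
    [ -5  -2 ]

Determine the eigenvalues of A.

-2, 3

det(sI - A) = s^2 - (tr A)s + det A, with tr A = 3 + (-2) = 1 and det A = 3·(-2) - 0·(-5) = -6 - 0 = -6.
So p(s) = det(sI - A) = s^2 - s - 6.
Factor s^2 - s - 6: two numbers with sum 1 and product -6 are 3 and -2, so s^2 - s - 6 = (s - 3)(s + 2).
Hence p(s) = (s - 3) (s + 2), with roots -2, 3.
At least one eigenvalue has non-negative real part, so the system is not asymptotically stable.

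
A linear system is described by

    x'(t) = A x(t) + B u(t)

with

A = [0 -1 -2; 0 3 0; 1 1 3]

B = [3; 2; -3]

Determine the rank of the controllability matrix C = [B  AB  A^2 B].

AB = [[4], [6], [-4]]
A^2B = [[2], [18], [-2]]
Controllability matrix C = [B  AB  A^2B] = [[3, 4, 2], [2, 6, 18], [-3, -4, -2]]
The rows r1, r2, r3 of C are linearly dependent: r1 + r3 = 0 (check each entry), so rank(C) ≤ 2.
The 2×2 minor from rows 1, 2, columns 1, 2 is 3·6 - 4·2 = 18 - 8 = 10 ≠ 0, so rank(C) = 2.
rank(C) = 2 < n = 3, so the pair (A, B) is not completely controllable.

2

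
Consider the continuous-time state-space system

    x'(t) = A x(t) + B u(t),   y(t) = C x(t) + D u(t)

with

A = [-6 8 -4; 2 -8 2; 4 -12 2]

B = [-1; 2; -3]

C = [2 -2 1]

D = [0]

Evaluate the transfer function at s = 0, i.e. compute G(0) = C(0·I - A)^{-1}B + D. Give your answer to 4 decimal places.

0.8333

G(0) = C(-A)^{-1}B + D = -C A^{-1} B + D.
det A = -48, so A^{-1} = (1/-48)·adj(A) = [[-1/6, -2/3, 1/3], [-1/12, -1/12, -1/12], [-1/6, 5/6, -2/3]]
A^{-1} B = [-13/6, 1/6, 23/6]^T
C A^{-1} B = -5/6
G(0) = D - C A^{-1} B = 0 - (-5/6) = 5/6 ≈ 0.8333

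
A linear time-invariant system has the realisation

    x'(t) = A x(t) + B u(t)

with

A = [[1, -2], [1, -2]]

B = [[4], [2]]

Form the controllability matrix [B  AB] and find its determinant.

AB = [[0], [0]]
Controllability matrix C = [B  AB] = [[4, 0], [2, 0]]
det(C) = 4·0 - 0·2 = 0 - 0 = 0
Since det(C) = 0, rank(C) < 2 and the system is not completely controllable.

0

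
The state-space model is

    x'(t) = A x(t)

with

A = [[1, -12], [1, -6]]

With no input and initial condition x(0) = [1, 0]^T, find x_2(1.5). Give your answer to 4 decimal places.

det(sI - A) = s^2 - (tr A)s + det A, with tr A = 1 + (-6) = -5 and det A = 1·(-6) - (-12)·1 = -6 - (-12) = 6.
So p(s) = det(sI - A) = s^2 + 5s + 6.
Factor s^2 + 5s + 6: two numbers with sum -5 and product 6 are -2 and -3, so s^2 + 5s + 6 = (s + 2)(s + 3).
Hence p(s) = (s + 2) (s + 3), with roots -3, -2.
The eigenvalues -3, -2 are distinct and real, so A is diagonalisable and x(t) = e^{At} x(0) = V diag(e^{λ_i t}) V^{-1} x(0), where the columns of V are the eigenvectors.
λ = -3: A - (-3)I = [[4, -12], [1, -3]]. Row 1 gives 4·v1 + (-12)·v2 = 0, so take v_1 = [3, 1]^T.
λ = -2: A - (-2)I = [[3, -12], [1, -4]]. Row 1 gives 3·v1 + (-12)·v2 = 0, so take v_2 = [-4, -1]^T.
V = [v_1 v_2] = [[3, -4], [1, -1]] has det V = 1, so V^{-1} = adj(V)/det V = [[-1, 4], [-1, 3]].
Modal coordinates z(0) = V^{-1} x(0): (-1)·1 + 4·0 = -1; (-1)·1 + 3·0 = -1; so z(0) = [-1, -1]^T.
x_2(t) = Σ_i (v_i)_2 · z_i(0) · e^{λ_i t} (row 2 of V times the modal terms).
x_2(1.5) = 1·(-1)·e^{-3·1.5} + (-1)·(-1)·e^{-2·1.5} = (-1)·0.011109 + 1·0.049787 = 0.0387.

0.0387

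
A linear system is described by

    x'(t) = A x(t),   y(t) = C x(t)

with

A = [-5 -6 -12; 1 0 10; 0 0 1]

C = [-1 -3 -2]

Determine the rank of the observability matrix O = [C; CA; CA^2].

2

CA = [[2, 6, -20]]
CA^2 = [[-4, -12, 16]]
Observability matrix O = [C; CA; CA^2] = [[-1, -3, -2], [2, 6, -20], [-4, -12, 16]]
The columns c1, c2, c3 of O are linearly dependent: -3·c1 + c2 = 0 (check each entry), so rank(O) ≤ 2.
The 2×2 minor from rows 1, 2, columns 1, 3 is (-1)·(-20) - (-2)·2 = 20 - (-4) = 24 ≠ 0, so rank(O) = 2.
rank(O) = 2 < n = 3, so the pair (A, C) is not completely observable.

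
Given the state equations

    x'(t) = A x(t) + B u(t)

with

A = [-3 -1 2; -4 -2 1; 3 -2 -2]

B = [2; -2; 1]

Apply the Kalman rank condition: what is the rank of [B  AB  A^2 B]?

AB = [[-2], [-3], [8]]
A^2B = [[25], [22], [-16]]
Controllability matrix C = [B  AB  A^2B] = [[2, -2, 25], [-2, -3, 22], [1, 8, -16]]
det(C) = 2·((-3)·(-16) - 22·8) - (-2)·((-2)·(-16) - 22·1) + 25·((-2)·8 - (-3)·1) = 2·(-128) - (-2)·10 + 25·(-13) = -561 ≠ 0, so rank(C) = 3.
rank(C) = 3 = n, so the pair (A, B) is completely controllable.

3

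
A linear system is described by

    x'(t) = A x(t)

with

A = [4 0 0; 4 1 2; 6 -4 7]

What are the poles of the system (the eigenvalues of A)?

3, 4, 5

det(sI - A) = s^3 - (tr A)s^2 + (M11 + M22 + M33)s - det A, where Mii is the 2×2 principal minor of A obtained by deleting row i and column i.
tr A = 4 + 1 + 7 = 12; M11 = 1·7 - 2·(-4) = 7 - (-8) = 15; M22 = 4·7 - 0·6 = 28 - 0 = 28; M33 = 4·1 - 0·4 = 4 - 0 = 4; sum of minors = 47.
det A = 4·(1·7 - 2·(-4)) - 0·(4·7 - 2·6) + 0·(4·(-4) - 1·6) = 4·15 - 0·16 + 0·(-22) = 60.
So p(s) = det(sI - A) = s^3 - 12s^2 + 47s - 60.
Rational-root test: any integer root divides -60. Testing small divisors, s = 3 works: p(3) = 27 + (-108) + 141 + (-60) = 0, so (s - 3) is a factor.
Dividing, p(s) = (s - 3)(s^2 - 9s + 20).
Factor s^2 - 9s + 20: two numbers with sum 9 and product 20 are 5 and 4, so s^2 - 9s + 20 = (s - 5)(s - 4).
Hence p(s) = (s - 5) (s - 4) (s - 3), with roots 3, 4, 5.
At least one eigenvalue has non-negative real part, so the system is not asymptotically stable.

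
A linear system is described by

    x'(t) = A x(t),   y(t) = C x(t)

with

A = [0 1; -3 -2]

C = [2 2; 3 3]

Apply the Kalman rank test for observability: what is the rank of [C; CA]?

2

CA = [[-6, -2], [-9, -3]]
Observability matrix O = [C; CA] = [[2, 2], [3, 3], [-6, -2], [-9, -3]]
Take the 2×2 submatrix of O formed by rows 1, 3: [[2, 2], [-6, -2]]. Its determinant is 2·(-2) - 2·(-6) = -4 - (-12) = 8 ≠ 0.
So rank(O) ≥ 2; since O has 2 columns, rank(O) = 2.
rank(O) = 2 = n, so the pair (A, C) is completely observable.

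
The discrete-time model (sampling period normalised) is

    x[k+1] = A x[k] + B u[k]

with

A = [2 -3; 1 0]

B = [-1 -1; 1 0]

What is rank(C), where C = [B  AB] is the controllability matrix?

AB = [[-5, -2], [-1, -1]]
Controllability matrix C = [B  AB] = [[-1, -1, -5, -2], [1, 0, -1, -1]]
Take the 2×2 submatrix of C formed by columns 1, 2: [[-1, -1], [1, 0]]. Its determinant is (-1)·0 - (-1)·1 = 0 - (-1) = 1 ≠ 0.
So rank(C) ≥ 2; since C has 2 rows, rank(C) = 2.
rank(C) = 2 = n, so the pair (A, B) is completely controllable.

2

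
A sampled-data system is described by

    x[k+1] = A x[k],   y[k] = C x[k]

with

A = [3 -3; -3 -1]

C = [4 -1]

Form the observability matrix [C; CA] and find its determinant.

-29

CA = [[15, -11]]
Observability matrix O = [C; CA] = [[4, -1], [15, -11]]
det(O) = 4·(-11) - (-1)·15 = -44 - (-15) = -29
Since det(O) ≠ 0, rank(O) = 2 and the system is completely observable.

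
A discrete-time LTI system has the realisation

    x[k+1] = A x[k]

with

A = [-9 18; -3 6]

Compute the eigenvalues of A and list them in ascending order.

-3, 0

det(zI - A) = z^2 - (tr A)z + det A, with tr A = (-9) + 6 = -3 and det A = (-9)·6 - 18·(-3) = -54 - (-54) = 0.
So p(z) = det(zI - A) = z^2 + 3z.
Factor z^2 + 3z: two numbers with sum -3 and product 0 are 0 and -3, so z^2 + 3z = z(z + 3).
Hence p(z) = z (z + 3), with roots -3, 0.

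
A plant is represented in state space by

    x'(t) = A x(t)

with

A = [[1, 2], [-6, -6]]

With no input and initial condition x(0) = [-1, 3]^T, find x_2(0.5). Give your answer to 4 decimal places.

0.2351

det(sI - A) = s^2 - (tr A)s + det A, with tr A = 1 + (-6) = -5 and det A = 1·(-6) - 2·(-6) = -6 - (-12) = 6.
So p(s) = det(sI - A) = s^2 + 5s + 6.
Factor s^2 + 5s + 6: two numbers with sum -5 and product 6 are -2 and -3, so s^2 + 5s + 6 = (s + 2)(s + 3).
Hence p(s) = (s + 2) (s + 3), with roots -3, -2.
The eigenvalues -3, -2 are distinct and real, so A is diagonalisable and x(t) = e^{At} x(0) = V diag(e^{λ_i t}) V^{-1} x(0), where the columns of V are the eigenvectors.
λ = -3: A - (-3)I = [[4, 2], [-6, -3]]. Row 1 gives 4·v1 + 2·v2 = 0, so take v_1 = [-1, 2]^T.
λ = -2: A - (-2)I = [[3, 2], [-6, -4]]. Row 1 gives 3·v1 + 2·v2 = 0, so take v_2 = [-2, 3]^T.
V = [v_1 v_2] = [[-1, -2], [2, 3]] has det V = 1, so V^{-1} = adj(V)/det V = [[3, 2], [-2, -1]].
Modal coordinates z(0) = V^{-1} x(0): 3·(-1) + 2·3 = 3; (-2)·(-1) + (-1)·3 = -1; so z(0) = [3, -1]^T.
x_2(t) = Σ_i (v_i)_2 · z_i(0) · e^{λ_i t} (row 2 of V times the modal terms).
x_2(0.5) = 2·3·e^{-3·0.5} + 3·(-1)·e^{-2·0.5} = 6·0.223130 + (-3)·0.367879 = 0.2351.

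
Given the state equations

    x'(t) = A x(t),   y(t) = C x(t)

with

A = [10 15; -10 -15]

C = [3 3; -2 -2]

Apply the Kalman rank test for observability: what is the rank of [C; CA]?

1

CA = [[0, 0], [0, 0]]
Observability matrix O = [C; CA] = [[3, 3], [-2, -2], [0, 0], [0, 0]]
Every row of O is a scalar multiple of row 1 = [3, 3] (multipliers 1, -2/3, 0, 0), so the rows span a one-dimensional space.
O ≠ 0, hence rank(O) = 1.
rank(O) = 1 < n = 2, so the pair (A, C) is not completely observable.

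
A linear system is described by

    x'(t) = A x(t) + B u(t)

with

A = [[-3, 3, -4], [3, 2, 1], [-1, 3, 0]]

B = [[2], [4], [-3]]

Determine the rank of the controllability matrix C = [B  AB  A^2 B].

AB = [[18], [11], [10]]
A^2B = [[-61], [86], [15]]
Controllability matrix C = [B  AB  A^2B] = [[2, 18, -61], [4, 11, 86], [-3, 10, 15]]
det(C) = 2·(11·15 - 86·10) - 18·(4·15 - 86·(-3)) + (-61)·(4·10 - 11·(-3)) = 2·(-695) - 18·318 + (-61)·73 = -11567 ≠ 0, so rank(C) = 3.
rank(C) = 3 = n, so the pair (A, B) is completely controllable.

3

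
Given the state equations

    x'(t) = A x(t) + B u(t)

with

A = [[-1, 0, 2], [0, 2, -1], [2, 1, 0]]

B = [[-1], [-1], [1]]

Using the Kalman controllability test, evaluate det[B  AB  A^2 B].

AB = [[3], [-3], [-3]]
A^2B = [[-9], [-3], [3]]
Controllability matrix C = [B  AB  A^2B] = [[-1, 3, -9], [-1, -3, -3], [1, -3, 3]]
Expanding along the first row, det(C) = (-1)·((-3)·3 - (-3)·(-3)) - 3·((-1)·3 - (-3)·1) + (-9)·((-1)·(-3) - (-3)·1) = (-1)·(-18) - 3·0 + (-9)·6 = -36
Since det(C) ≠ 0, rank(C) = 3 and the system is completely controllable.

-36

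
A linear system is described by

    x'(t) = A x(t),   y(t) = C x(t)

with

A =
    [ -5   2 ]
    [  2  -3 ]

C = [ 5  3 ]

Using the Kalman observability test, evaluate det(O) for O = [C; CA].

CA = [[-19, 1]]
Observability matrix O = [C; CA] = [[5, 3], [-19, 1]]
det(O) = 5·1 - 3·(-19) = 5 - (-57) = 62
Since det(O) ≠ 0, rank(O) = 2 and the system is completely observable.

62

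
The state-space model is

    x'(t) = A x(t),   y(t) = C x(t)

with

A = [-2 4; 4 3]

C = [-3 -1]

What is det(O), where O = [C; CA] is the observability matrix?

CA = [[2, -15]]
Observability matrix O = [C; CA] = [[-3, -1], [2, -15]]
det(O) = (-3)·(-15) - (-1)·2 = 45 - (-2) = 47
Since det(O) ≠ 0, rank(O) = 2 and the system is completely observable.

47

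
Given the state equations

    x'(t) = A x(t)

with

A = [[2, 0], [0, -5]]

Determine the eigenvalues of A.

det(sI - A) = s^2 - (tr A)s + det A, with tr A = 2 + (-5) = -3 and det A = 2·(-5) - 0·0 = -10 - 0 = -10.
So p(s) = det(sI - A) = s^2 + 3s - 10.
Factor s^2 + 3s - 10: two numbers with sum -3 and product -10 are 2 and -5, so s^2 + 3s - 10 = (s - 2)(s + 5).
Hence p(s) = (s - 2) (s + 5), with roots -5, 2.
At least one eigenvalue has non-negative real part, so the system is not asymptotically stable.

-5, 2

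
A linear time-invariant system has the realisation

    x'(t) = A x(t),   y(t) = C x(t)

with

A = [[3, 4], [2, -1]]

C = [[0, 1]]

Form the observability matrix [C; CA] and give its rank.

2

CA = [[2, -1]]
Observability matrix O = [C; CA] = [[0, 1], [2, -1]]
det(O) = 0·(-1) - 1·2 = 0 - 2 = -2 ≠ 0, so rank(O) = 2.
rank(O) = 2 = n, so the pair (A, C) is completely observable.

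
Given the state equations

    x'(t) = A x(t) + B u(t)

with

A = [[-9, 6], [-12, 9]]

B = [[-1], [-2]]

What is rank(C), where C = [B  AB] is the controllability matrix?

1

AB = [[-3], [-6]]
Controllability matrix C = [B  AB] = [[-1, -3], [-2, -6]]
Every column of C is a scalar multiple of column 1 = [-1, -2] (multipliers 1, 3), so the columns span a one-dimensional space.
C ≠ 0, hence rank(C) = 1.
rank(C) = 1 < n = 2, so the pair (A, B) is not completely controllable.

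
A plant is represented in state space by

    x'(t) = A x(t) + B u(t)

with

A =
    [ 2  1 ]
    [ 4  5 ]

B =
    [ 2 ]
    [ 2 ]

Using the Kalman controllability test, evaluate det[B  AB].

AB = [[6], [18]]
Controllability matrix C = [B  AB] = [[2, 6], [2, 18]]
det(C) = 2·18 - 6·2 = 36 - 12 = 24
Since det(C) ≠ 0, rank(C) = 2 and the system is completely controllable.

24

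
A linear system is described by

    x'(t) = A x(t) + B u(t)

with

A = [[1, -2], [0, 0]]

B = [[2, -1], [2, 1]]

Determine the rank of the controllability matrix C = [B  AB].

AB = [[-2, -3], [0, 0]]
Controllability matrix C = [B  AB] = [[2, -1, -2, -3], [2, 1, 0, 0]]
Take the 2×2 submatrix of C formed by columns 1, 2: [[2, -1], [2, 1]]. Its determinant is 2·1 - (-1)·2 = 2 - (-2) = 4 ≠ 0.
So rank(C) ≥ 2; since C has 2 rows, rank(C) = 2.
rank(C) = 2 = n, so the pair (A, B) is completely controllable.

2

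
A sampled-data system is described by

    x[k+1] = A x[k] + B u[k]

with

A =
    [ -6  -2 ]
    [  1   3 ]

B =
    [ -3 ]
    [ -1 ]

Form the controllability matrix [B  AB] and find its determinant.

AB = [[20], [-6]]
Controllability matrix C = [B  AB] = [[-3, 20], [-1, -6]]
det(C) = (-3)·(-6) - 20·(-1) = 18 - (-20) = 38
Since det(C) ≠ 0, rank(C) = 2 and the system is completely controllable.

38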